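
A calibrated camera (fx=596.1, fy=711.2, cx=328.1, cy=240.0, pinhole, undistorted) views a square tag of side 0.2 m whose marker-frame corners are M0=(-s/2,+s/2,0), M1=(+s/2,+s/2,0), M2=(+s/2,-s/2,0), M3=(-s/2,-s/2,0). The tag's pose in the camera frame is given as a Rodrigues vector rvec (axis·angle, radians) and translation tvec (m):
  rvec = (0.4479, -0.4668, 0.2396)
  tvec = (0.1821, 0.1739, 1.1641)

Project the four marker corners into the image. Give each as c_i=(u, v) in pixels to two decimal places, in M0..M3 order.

Intrinsics K: fx=596.1, fy=711.2, cx=328.1, cy=240.0
Marker side s = 0.2 m; corners in marker frame (Z=0):
  M0 = (-0.1000, +0.1000, 0)
  M1 = (+0.1000, +0.1000, 0)
  M2 = (+0.1000, -0.1000, 0)
  M3 = (-0.1000, -0.1000, 0)
rvec = (0.4479, -0.4668, 0.2396), |rvec| = θ = 0.68987 rad = 39.527°
Rodrigues: sinθ=0.63644, 1−cosθ=0.22867; R = I + sinθ·[k]× + (1−cosθ)·[k]×²:
    [+0.86772 -0.32150 -0.37908]
    [+0.12058 +0.87602 -0.46695]
    [+0.48221 +0.35947 +0.79891]
t = (0.1821, 0.1739, 1.1641) m
M0: Pc = R·M0+t = (+0.06318, +0.24944, +1.15183); u = 596.1·(+0.06318)/1.15183 + 328.1 = 360.7963, v = 711.2·(+0.24944)/1.15183 + 240.0 = 394.0204
M1: Pc = R·M1+t = (+0.23672, +0.27356, +1.24827); u = 596.1·(+0.23672)/1.24827 + 328.1 = 441.1445, v = 711.2·(+0.27356)/1.24827 + 240.0 = 395.8611
M2: Pc = R·M2+t = (+0.30102, +0.09836, +1.17637); u = 596.1·(+0.30102)/1.17637 + 328.1 = 480.6358, v = 711.2·(+0.09836)/1.17637 + 240.0 = 299.4629
M3: Pc = R·M3+t = (+0.12748, +0.07424, +1.07993); u = 596.1·(+0.12748)/1.07993 + 328.1 = 398.4653, v = 711.2·(+0.07424)/1.07993 + 240.0 = 288.8910

c0=(360.80, 394.02) c1=(441.14, 395.86) c2=(480.64, 299.46) c3=(398.47, 288.89)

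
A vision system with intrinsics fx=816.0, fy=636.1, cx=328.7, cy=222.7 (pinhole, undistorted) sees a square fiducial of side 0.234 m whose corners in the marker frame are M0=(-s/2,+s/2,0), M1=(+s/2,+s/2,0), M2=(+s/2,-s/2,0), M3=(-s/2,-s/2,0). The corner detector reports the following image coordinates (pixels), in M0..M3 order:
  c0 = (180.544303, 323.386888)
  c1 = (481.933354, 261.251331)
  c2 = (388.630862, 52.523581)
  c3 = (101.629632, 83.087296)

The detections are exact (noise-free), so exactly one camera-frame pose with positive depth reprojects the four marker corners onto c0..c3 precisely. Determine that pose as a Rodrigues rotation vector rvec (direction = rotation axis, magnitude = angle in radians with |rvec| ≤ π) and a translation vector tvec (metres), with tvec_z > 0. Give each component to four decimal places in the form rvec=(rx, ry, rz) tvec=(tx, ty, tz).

Intrinsics K: fx=816.0, fy=636.1, cx=328.7, cy=222.7
Marker side s = 0.234 m; corners in marker frame (Z=0):
  M0 = (-0.1170, +0.1170, 0)
  M1 = (+0.1170, +0.1170, 0)
  M2 = (+0.1170, -0.1170, 0)
  M3 = (-0.1170, -0.1170, 0)
Detected image corners:
  c0 = (180.544303, 323.386888) px
  c1 = (481.933354, 261.251331) px
  c2 = (388.630862, 52.523581) px
  c3 = (101.629632, 83.087296) px
Planar DLT: solve 8×8 A·h = b for H (H[2,2]=1):
  H  [+1407.53022 +265.27761 +295.40924]
  H  [-100.49370 +889.95260 +173.86883]
  H  [+0.52602 -0.36296 +1.00000]
B = K⁻¹H; ‖b₁‖=1.637987, ‖b₂‖=1.637987; λ = 2/(‖b₁‖+‖b₂‖) = 0.610505, sign → tz>0 ⇒ λ=+0.610505
r₁ = λ·B[:,0] = (+0.92371,-0.20888,+0.32114); r₂ = λ·B[:,1] = (+0.28773,+0.93172,-0.22159)
r₃ = r₁×r₂ = (-0.25293,+0.29709,+0.92074); SVD([r₁ r₂ r₃]) → R = UVᵀ:
  R  [+0.92371 +0.28773 -0.25293]
  R  [-0.20888 +0.93172 +0.29709]
  R  [+0.32114 -0.22159 +0.92074]
t = (-0.02491, -0.04687, +0.61051) m
tr R = 2.776174; θ = arccos((tr R − 1)/2) = 0.477629 rad = 27.366°
axis k = ((R−Rᵀ)₃₂, (R−Rᵀ)₁₃, (R−Rᵀ)₂₁) / (2 sinθ) = (-0.564178, -0.624427, -0.540180)
rvec = θ·k = (-0.269468, -0.298244, -0.258006)

rvec=(-0.2695, -0.2982, -0.2580) tvec=(-0.0249, -0.0469, 0.6105)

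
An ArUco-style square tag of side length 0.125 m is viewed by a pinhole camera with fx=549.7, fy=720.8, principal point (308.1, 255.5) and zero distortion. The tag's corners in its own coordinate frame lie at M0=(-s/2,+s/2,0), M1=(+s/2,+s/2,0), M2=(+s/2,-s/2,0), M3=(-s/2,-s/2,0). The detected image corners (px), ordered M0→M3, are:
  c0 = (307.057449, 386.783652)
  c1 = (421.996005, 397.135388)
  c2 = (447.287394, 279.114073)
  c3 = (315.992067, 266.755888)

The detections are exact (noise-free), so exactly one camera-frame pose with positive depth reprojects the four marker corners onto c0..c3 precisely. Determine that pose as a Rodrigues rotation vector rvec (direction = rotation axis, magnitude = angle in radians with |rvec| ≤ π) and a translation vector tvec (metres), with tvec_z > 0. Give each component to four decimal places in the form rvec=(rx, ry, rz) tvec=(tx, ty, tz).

rvec=(0.6383, 0.0052, 0.0753) tvec=(0.0655, 0.0626, 0.5578)

Intrinsics K: fx=549.7, fy=720.8, cx=308.1, cy=255.5
Marker side s = 0.125 m; corners in marker frame (Z=0):
  M0 = (-0.0625, +0.0625, 0)
  M1 = (+0.0625, +0.0625, 0)
  M2 = (+0.0625, -0.0625, 0)
  M3 = (-0.0625, -0.0625, 0)
Detected image corners:
  c0 = (307.057449, 386.783652) px
  c1 = (421.996005, 397.135388) px
  c2 = (447.287394, 279.114073) px
  c3 = (315.992067, 266.755888) px
Planar DLT: solve 8×8 A·h = b for H (H[2,2]=1):
  H  [+992.89204 +261.20305 +372.63945]
  H  [+101.28366 +1307.04561 +336.42931]
  H  [+0.03303 +1.06744 +1.00000]
B = K⁻¹H; ‖b₁‖=1.792671, ‖b₂‖=1.792672; λ = 2/(‖b₁‖+‖b₂‖) = 0.557827, sign → tz>0 ⇒ λ=+0.557827
r₁ = λ·B[:,0] = (+0.99725,+0.07185,+0.01842); r₂ = λ·B[:,1] = (-0.06867,+0.80046,+0.59544)
r₃ = r₁×r₂ = (+0.02804,-0.59507,+0.80319); SVD([r₁ r₂ r₃]) → R = UVᵀ:
  R  [+0.99725 -0.06867 +0.02804]
  R  [+0.07185 +0.80046 -0.59507]
  R  [+0.01842 +0.59544 +0.80319]
t = (+0.06549, +0.06263, +0.55783) m
tr R = 2.600887; θ = arccos((tr R − 1)/2) = 0.642761 rad = 36.828°
axis k = ((R−Rᵀ)₃₂, (R−Rᵀ)₁₃, (R−Rᵀ)₂₁) / (2 sinθ) = (+0.993073, +0.008020, +0.117222)
rvec = θ·k = (+0.638309, +0.005155, +0.075346)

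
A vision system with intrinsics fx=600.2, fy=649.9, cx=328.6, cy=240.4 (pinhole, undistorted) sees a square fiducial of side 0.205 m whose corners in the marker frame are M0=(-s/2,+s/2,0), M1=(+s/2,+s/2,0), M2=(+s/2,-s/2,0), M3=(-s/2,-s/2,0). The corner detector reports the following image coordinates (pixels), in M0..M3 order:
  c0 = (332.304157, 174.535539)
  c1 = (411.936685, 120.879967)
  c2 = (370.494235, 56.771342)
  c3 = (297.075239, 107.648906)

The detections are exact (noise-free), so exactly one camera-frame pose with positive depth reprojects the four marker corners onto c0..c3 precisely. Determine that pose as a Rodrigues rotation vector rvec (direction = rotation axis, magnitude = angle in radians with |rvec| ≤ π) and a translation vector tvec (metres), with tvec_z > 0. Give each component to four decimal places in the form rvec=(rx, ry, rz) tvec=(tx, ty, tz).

rvec=(-0.4730, 0.2431, -0.5072) tvec=(0.0534, -0.2673, 1.3738)

Intrinsics K: fx=600.2, fy=649.9, cx=328.6, cy=240.4
Marker side s = 0.205 m; corners in marker frame (Z=0):
  M0 = (-0.1025, +0.1025, 0)
  M1 = (+0.1025, +0.1025, 0)
  M2 = (+0.1025, -0.1025, 0)
  M3 = (-0.1025, -0.1025, 0)
Detected image corners:
  c0 = (332.304157, 174.535539) px
  c1 = (411.936685, 120.879967) px
  c2 = (370.494235, 56.771342) px
  c3 = (297.075239, 107.648906) px
Planar DLT: solve 8×8 A·h = b for H (H[2,2]=1):
  H  [+345.21495 +60.87626 +351.94530]
  H  [-263.67661 +278.51385 +113.96947]
  H  [-0.07799 -0.35701 +1.00000]
B = K⁻¹H; ‖b₁‖=0.727922, ‖b₂‖=0.727922; λ = 2/(‖b₁‖+‖b₂‖) = 1.373773, sign → tz>0 ⇒ λ=+1.373773
r₁ = λ·B[:,0] = (+0.84881,-0.51773,-0.10714); r₂ = λ·B[:,1] = (+0.40785,+0.77015,-0.49044)
r₃ = r₁×r₂ = (+0.33643,+0.37260,+0.86486); SVD([r₁ r₂ r₃]) → R = UVᵀ:
  R  [+0.84881 +0.40785 +0.33643]
  R  [-0.51773 +0.77015 +0.37260]
  R  [-0.10714 -0.49044 +0.86486]
t = (+0.05343, -0.26725, +1.37377) m
tr R = 2.483814; θ = arccos((tr R − 1)/2) = 0.734887 rad = 42.106°
axis k = ((R−Rᵀ)₃₂, (R−Rᵀ)₁₃, (R−Rᵀ)₂₁) / (2 sinθ) = (-0.643576, +0.330778, -0.690214)
rvec = θ·k = (-0.472955, +0.243084, -0.507229)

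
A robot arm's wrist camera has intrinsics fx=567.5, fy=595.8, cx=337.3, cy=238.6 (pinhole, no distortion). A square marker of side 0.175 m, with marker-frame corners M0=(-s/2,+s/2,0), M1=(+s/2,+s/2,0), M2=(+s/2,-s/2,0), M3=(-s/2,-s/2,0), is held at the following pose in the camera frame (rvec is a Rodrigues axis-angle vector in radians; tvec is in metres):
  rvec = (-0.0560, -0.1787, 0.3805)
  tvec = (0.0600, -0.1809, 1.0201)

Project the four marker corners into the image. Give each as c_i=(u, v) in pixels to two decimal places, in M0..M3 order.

c0=(307.87, 159.50) c1=(397.00, 199.70) c2=(430.84, 107.50) c3=(344.01, 65.33)

Intrinsics K: fx=567.5, fy=595.8, cx=337.3, cy=238.6
Marker side s = 0.175 m; corners in marker frame (Z=0):
  M0 = (-0.0875, +0.0875, 0)
  M1 = (+0.0875, +0.0875, 0)
  M2 = (+0.0875, -0.0875, 0)
  M3 = (-0.0875, -0.0875, 0)
rvec = (-0.0560, -0.1787, 0.3805), |rvec| = θ = 0.42409 rad = 24.298°
Rodrigues: sinθ=0.41149, 1−cosθ=0.08859; R = I + sinθ·[k]× + (1−cosθ)·[k]×²:
    [+0.91296 -0.36427 -0.18389]
    [+0.37413 +0.92714 +0.02085]
    [+0.16290 -0.08783 +0.98273]
t = (0.0600, -0.1809, 1.0201) m
M0: Pc = R·M0+t = (-0.05176, -0.13251, +0.99816); u = 567.5·(-0.05176)/0.99816 + 337.3 = 307.8736, v = 595.8·(-0.13251)/0.99816 + 238.6 = 159.5046
M1: Pc = R·M1+t = (+0.10801, -0.06704, +1.02667); u = 567.5·(+0.10801)/1.02667 + 337.3 = 397.0038, v = 595.8·(-0.06704)/1.02667 + 238.6 = 199.6957
M2: Pc = R·M2+t = (+0.17176, -0.22929, +1.04204); u = 567.5·(+0.17176)/1.04204 + 337.3 = 430.8400, v = 595.8·(-0.22929)/1.04204 + 238.6 = 107.5008
M3: Pc = R·M3+t = (+0.01199, -0.29476, +1.01353); u = 567.5·(+0.01199)/1.01353 + 337.3 = 344.0132, v = 595.8·(-0.29476)/1.01353 + 238.6 = 65.3260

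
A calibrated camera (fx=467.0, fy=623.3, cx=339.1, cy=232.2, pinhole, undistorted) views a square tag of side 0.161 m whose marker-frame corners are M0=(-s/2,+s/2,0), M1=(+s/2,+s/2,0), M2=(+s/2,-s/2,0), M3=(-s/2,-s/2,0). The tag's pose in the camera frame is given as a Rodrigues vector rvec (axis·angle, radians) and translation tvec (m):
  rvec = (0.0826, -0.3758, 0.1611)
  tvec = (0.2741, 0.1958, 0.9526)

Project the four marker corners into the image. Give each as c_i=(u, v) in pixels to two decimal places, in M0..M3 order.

Intrinsics K: fx=467.0, fy=623.3, cx=339.1, cy=232.2
Marker side s = 0.161 m; corners in marker frame (Z=0):
  M0 = (-0.0805, +0.0805, 0)
  M1 = (+0.0805, +0.0805, 0)
  M2 = (+0.0805, -0.0805, 0)
  M3 = (-0.0805, -0.0805, 0)
rvec = (0.0826, -0.3758, 0.1611), |rvec| = θ = 0.41714 rad = 23.900°
Rodrigues: sinθ=0.40514, 1−cosθ=0.08575; R = I + sinθ·[k]× + (1−cosθ)·[k]×²:
    [+0.91762 -0.17177 -0.35844]
    [+0.14117 +0.98385 -0.11006]
    [+0.37155 +0.05039 +0.92704]
t = (0.2741, 0.1958, 0.9526) m
M0: Pc = R·M0+t = (+0.18640, +0.26364, +0.92675); u = 467.0·(+0.18640)/0.92675 + 339.1 = 433.0319, v = 623.3·(+0.26364)/0.92675 + 232.2 = 409.5128
M1: Pc = R·M1+t = (+0.33414, +0.28636, +0.98657); u = 467.0·(+0.33414)/0.98657 + 339.1 = 497.2686, v = 623.3·(+0.28636)/0.98657 + 232.2 = 413.1211
M2: Pc = R·M2+t = (+0.36180, +0.12796, +0.97845); u = 467.0·(+0.36180)/0.97845 + 339.1 = 511.7790, v = 623.3·(+0.12796)/0.97845 + 232.2 = 313.7167
M3: Pc = R·M3+t = (+0.21406, +0.10524, +0.91863); u = 467.0·(+0.21406)/0.91863 + 339.1 = 447.9199, v = 623.3·(+0.10524)/0.91863 + 232.2 = 303.6034

c0=(433.03, 409.51) c1=(497.27, 413.12) c2=(511.78, 313.72) c3=(447.92, 303.60)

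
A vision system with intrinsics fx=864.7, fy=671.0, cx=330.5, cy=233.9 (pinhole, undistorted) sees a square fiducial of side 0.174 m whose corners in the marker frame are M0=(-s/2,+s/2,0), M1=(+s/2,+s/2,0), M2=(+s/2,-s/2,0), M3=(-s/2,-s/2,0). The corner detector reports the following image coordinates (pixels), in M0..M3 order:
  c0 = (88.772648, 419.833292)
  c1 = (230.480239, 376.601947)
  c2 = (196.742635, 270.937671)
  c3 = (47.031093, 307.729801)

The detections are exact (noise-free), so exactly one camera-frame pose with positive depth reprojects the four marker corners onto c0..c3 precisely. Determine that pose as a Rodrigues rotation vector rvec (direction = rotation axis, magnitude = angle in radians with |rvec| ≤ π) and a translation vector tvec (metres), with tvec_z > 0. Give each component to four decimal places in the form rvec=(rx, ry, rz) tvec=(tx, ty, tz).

Intrinsics K: fx=864.7, fy=671.0, cx=330.5, cy=233.9
Marker side s = 0.174 m; corners in marker frame (Z=0):
  M0 = (-0.0870, +0.0870, 0)
  M1 = (+0.0870, +0.0870, 0)
  M2 = (+0.0870, -0.0870, 0)
  M3 = (-0.0870, -0.0870, 0)
Detected image corners:
  c0 = (88.772648, 419.833292) px
  c1 = (230.480239, 376.601947) px
  c2 = (196.742635, 270.937671) px
  c3 = (47.031093, 307.729801) px
Planar DLT: solve 8×8 A·h = b for H (H[2,2]=1):
  H  [+895.58748 +245.32162 +143.73637]
  H  [-87.18521 +696.56326 +344.03577]
  H  [+0.41627 +0.20788 +1.00000]
B = K⁻¹H; ‖b₁‖=1.008653, ‖b₂‖=1.008653; λ = 2/(‖b₁‖+‖b₂‖) = 0.991421, sign → tz>0 ⇒ λ=+0.991421
r₁ = λ·B[:,0] = (+0.86910,-0.27268,+0.41269); r₂ = λ·B[:,1] = (+0.20250,+0.95735,+0.20610)
r₃ = r₁×r₂ = (-0.45129,-0.09555,+0.88725); SVD([r₁ r₂ r₃]) → R = UVᵀ:
  R  [+0.86910 +0.20250 -0.45129]
  R  [-0.27268 +0.95735 -0.09555]
  R  [+0.41269 +0.20610 +0.88725]
t = (-0.21413, +0.16273, +0.99142) m
tr R = 2.713694; θ = arccos((tr R − 1)/2) = 0.541673 rad = 31.036°
axis k = ((R−Rᵀ)₃₂, (R−Rᵀ)₁₃, (R−Rᵀ)₂₁) / (2 sinθ) = (+0.292533, -0.837892, -0.460827)
rvec = θ·k = (+0.158457, -0.453864, -0.249618)

rvec=(0.1585, -0.4539, -0.2496) tvec=(-0.2141, 0.1627, 0.9914)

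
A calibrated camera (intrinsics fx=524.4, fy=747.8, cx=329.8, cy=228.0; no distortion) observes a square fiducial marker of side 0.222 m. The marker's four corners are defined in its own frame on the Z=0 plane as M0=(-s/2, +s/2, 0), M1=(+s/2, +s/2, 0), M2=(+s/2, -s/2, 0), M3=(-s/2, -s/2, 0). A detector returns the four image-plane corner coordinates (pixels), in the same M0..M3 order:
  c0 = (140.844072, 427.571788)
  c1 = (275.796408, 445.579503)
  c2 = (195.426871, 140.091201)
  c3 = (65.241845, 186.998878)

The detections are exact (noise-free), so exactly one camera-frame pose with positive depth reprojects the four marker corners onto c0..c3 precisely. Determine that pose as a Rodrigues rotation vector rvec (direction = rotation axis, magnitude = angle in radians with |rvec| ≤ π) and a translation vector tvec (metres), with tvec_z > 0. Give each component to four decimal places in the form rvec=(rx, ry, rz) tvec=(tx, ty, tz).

Intrinsics K: fx=524.4, fy=747.8, cx=329.8, cy=228.0
Marker side s = 0.222 m; corners in marker frame (Z=0):
  M0 = (-0.1110, +0.1110, 0)
  M1 = (+0.1110, +0.1110, 0)
  M2 = (+0.1110, -0.1110, 0)
  M3 = (-0.1110, -0.1110, 0)
Detected image corners:
  c0 = (140.844072, 427.571788) px
  c1 = (275.796408, 445.579503) px
  c2 = (195.426871, 140.091201) px
  c3 = (65.241845, 186.998878) px
Planar DLT: solve 8×8 A·h = b for H (H[2,2]=1):
  H  [+420.41792 +426.89887 +163.58882]
  H  [-371.87545 +1349.07620 +307.77813]
  H  [-1.04696 +0.45391 +1.00000]
B = K⁻¹H; ‖b₁‖=1.805519, ‖b₂‖=1.805519; λ = 2/(‖b₁‖+‖b₂‖) = 0.553857, sign → tz>0 ⇒ λ=+0.553857
r₁ = λ·B[:,0] = (+0.80872,-0.09863,-0.57987); r₂ = λ·B[:,1] = (+0.29277,+0.92254,+0.25140)
r₃ = r₁×r₂ = (+0.51016,-0.37308,+0.77495); SVD([r₁ r₂ r₃]) → R = UVᵀ:
  R  [+0.80872 +0.29277 +0.51016]
  R  [-0.09863 +0.92254 -0.37308]
  R  [-0.57987 +0.25140 +0.77495]
t = (-0.17555, +0.05909, +0.55386) m
tr R = 2.506213; θ = arccos((tr R − 1)/2) = 0.718025 rad = 41.140°
axis k = ((R−Rᵀ)₃₂, (R−Rᵀ)₁₃, (R−Rᵀ)₂₁) / (2 sinθ) = (+0.474602, +0.828413, -0.297464)
rvec = θ·k = (+0.340776, +0.594822, -0.213587)

rvec=(0.3408, 0.5948, -0.2136) tvec=(-0.1755, 0.0591, 0.5539)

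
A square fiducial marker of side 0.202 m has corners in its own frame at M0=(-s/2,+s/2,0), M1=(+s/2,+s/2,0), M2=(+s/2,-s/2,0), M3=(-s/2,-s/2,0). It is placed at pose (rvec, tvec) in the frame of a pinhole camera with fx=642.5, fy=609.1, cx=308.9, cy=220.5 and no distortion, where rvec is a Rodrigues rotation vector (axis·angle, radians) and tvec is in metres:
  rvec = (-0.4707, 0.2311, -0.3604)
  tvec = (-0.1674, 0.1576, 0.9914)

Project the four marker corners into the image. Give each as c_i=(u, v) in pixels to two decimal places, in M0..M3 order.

c0=(153.88, 399.29) c1=(276.64, 352.97) c2=(243.78, 240.95) c3=(133.15, 285.88)

Intrinsics K: fx=642.5, fy=609.1, cx=308.9, cy=220.5
Marker side s = 0.202 m; corners in marker frame (Z=0):
  M0 = (-0.1010, +0.1010, 0)
  M1 = (+0.1010, +0.1010, 0)
  M2 = (+0.1010, -0.1010, 0)
  M3 = (-0.1010, -0.1010, 0)
rvec = (-0.4707, 0.2311, -0.3604), |rvec| = θ = 0.63628 rad = 36.456°
Rodrigues: sinθ=0.59421, 1−cosθ=0.19569; R = I + sinθ·[k]× + (1−cosθ)·[k]×²:
    [+0.91140 +0.28399 +0.29782]
    [-0.38915 +0.83013 +0.39932]
    [-0.13382 -0.47983 +0.86709]
t = (-0.1674, 0.1576, 0.9914) m
M0: Pc = R·M0+t = (-0.23077, +0.28075, +0.95645); u = 642.5·(-0.23077)/0.95645 + 308.9 = 153.8805, v = 609.1·(+0.28075)/0.95645 + 220.5 = 399.2885
M1: Pc = R·M1+t = (-0.04667, +0.20214, +0.92942); u = 642.5·(-0.04667)/0.92942 + 308.9 = 276.6407, v = 609.1·(+0.20214)/0.92942 + 220.5 = 352.9725
M2: Pc = R·M2+t = (-0.10403, +0.03445, +1.02635); u = 642.5·(-0.10403)/1.02635 + 308.9 = 243.7757, v = 609.1·(+0.03445)/1.02635 + 220.5 = 240.9468
M3: Pc = R·M3+t = (-0.28813, +0.11306, +1.05338); u = 642.5·(-0.28813)/1.05338 + 308.9 = 133.1546, v = 609.1·(+0.11306)/1.05338 + 220.5 = 285.8759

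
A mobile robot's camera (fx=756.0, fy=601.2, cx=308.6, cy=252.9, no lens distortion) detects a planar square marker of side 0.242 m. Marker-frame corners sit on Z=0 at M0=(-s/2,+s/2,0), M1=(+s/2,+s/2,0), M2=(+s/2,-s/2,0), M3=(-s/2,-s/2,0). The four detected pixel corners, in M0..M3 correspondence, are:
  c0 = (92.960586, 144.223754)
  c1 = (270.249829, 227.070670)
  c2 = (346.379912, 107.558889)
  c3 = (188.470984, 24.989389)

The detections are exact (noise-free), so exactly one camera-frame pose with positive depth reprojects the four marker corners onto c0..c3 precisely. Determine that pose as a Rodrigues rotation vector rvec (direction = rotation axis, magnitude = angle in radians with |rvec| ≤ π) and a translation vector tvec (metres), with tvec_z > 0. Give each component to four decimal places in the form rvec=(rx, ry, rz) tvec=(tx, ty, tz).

rvec=(-0.2844, -0.3119, 0.4807) tvec=(-0.1001, -0.2024, 0.9481)

Intrinsics K: fx=756.0, fy=601.2, cx=308.6, cy=252.9
Marker side s = 0.242 m; corners in marker frame (Z=0):
  M0 = (-0.1210, +0.1210, 0)
  M1 = (+0.1210, +0.1210, 0)
  M2 = (+0.1210, -0.1210, 0)
  M3 = (-0.1210, -0.1210, 0)
Detected image corners:
  c0 = (92.960586, 144.223754) px
  c1 = (270.249829, 227.070670) px
  c2 = (346.379912, 107.558889) px
  c3 = (188.470984, 24.989389) px
Planar DLT: solve 8×8 A·h = b for H (H[2,2]=1):
  H  [+744.10503 -433.48077 +228.77140]
  H  [+371.63284 +448.41017 +124.57456]
  H  [+0.23728 -0.35633 +1.00000]
B = K⁻¹H; ‖b₁‖=1.054736, ‖b₂‖=1.054736; λ = 2/(‖b₁‖+‖b₂‖) = 0.948105, sign → tz>0 ⇒ λ=+0.948105
r₁ = λ·B[:,0] = (+0.84136,+0.49144,+0.22497); r₂ = λ·B[:,1] = (-0.40573,+0.84927,-0.33784)
r₃ = r₁×r₂ = (-0.35708,+0.19297,+0.91392); SVD([r₁ r₂ r₃]) → R = UVᵀ:
  R  [+0.84136 -0.40573 -0.35708]
  R  [+0.49144 +0.84927 +0.19297]
  R  [+0.22497 -0.33784 +0.91392]
t = (-0.10011, -0.20237, +0.94810) m
tr R = 2.604544; θ = arccos((tr R − 1)/2) = 0.639705 rad = 36.652°
axis k = ((R−Rᵀ)₃₂, (R−Rᵀ)₁₃, (R−Rᵀ)₂₁) / (2 sinθ) = (-0.444590, -0.487514, +0.751446)
rvec = θ·k = (-0.284406, -0.311865, +0.480703)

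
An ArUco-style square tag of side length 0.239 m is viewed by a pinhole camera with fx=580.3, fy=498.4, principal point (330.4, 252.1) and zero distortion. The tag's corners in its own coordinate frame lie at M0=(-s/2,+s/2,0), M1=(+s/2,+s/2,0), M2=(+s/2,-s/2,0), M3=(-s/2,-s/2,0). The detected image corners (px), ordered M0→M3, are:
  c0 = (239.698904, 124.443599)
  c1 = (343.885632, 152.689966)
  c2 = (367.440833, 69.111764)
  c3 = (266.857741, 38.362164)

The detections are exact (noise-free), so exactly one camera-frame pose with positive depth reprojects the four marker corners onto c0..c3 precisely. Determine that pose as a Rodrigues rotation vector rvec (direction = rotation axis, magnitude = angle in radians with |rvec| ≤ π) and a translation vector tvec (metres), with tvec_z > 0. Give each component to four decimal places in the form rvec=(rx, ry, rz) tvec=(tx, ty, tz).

rvec=(-0.1134, -0.2264, 0.2475) tvec=(-0.0552, -0.4050, 1.2921)

Intrinsics K: fx=580.3, fy=498.4, cx=330.4, cy=252.1
Marker side s = 0.239 m; corners in marker frame (Z=0):
  M0 = (-0.1195, +0.1195, 0)
  M1 = (+0.1195, +0.1195, 0)
  M2 = (+0.1195, -0.1195, 0)
  M3 = (-0.1195, -0.1195, 0)
Detected image corners:
  c0 = (239.698904, 124.443599) px
  c1 = (343.885632, 152.689966) px
  c2 = (367.440833, 69.111764) px
  c3 = (266.857741, 38.362164) px
Planar DLT: solve 8×8 A·h = b for H (H[2,2]=1):
  H  [+477.25912 -138.66270 +305.61741]
  H  [+138.95359 +344.50561 +95.89078]
  H  [+0.16083 -0.10744 +1.00000]
B = K⁻¹H; ‖b₁‖=0.773962, ‖b₂‖=0.773962; λ = 2/(‖b₁‖+‖b₂‖) = 1.292053, sign → tz>0 ⇒ λ=+1.292053
r₁ = λ·B[:,0] = (+0.94432,+0.25512,+0.20780); r₂ = λ·B[:,1] = (-0.22970,+0.96331,-0.13881)
r₃ = r₁×r₂ = (-0.23559,+0.08335,+0.96827); SVD([r₁ r₂ r₃]) → R = UVᵀ:
  R  [+0.94432 -0.22970 -0.23559]
  R  [+0.25512 +0.96331 +0.08335]
  R  [+0.20780 -0.13881 +0.96827]
t = (-0.05518, -0.40496, +1.29205) m
tr R = 2.875901; θ = arccos((tr R − 1)/2) = 0.354124 rad = 20.290°
axis k = ((R−Rᵀ)₃₂, (R−Rᵀ)₁₃, (R−Rᵀ)₂₁) / (2 sinθ) = (-0.320338, -0.639308, +0.699049)
rvec = θ·k = (-0.113439, -0.226394, +0.247550)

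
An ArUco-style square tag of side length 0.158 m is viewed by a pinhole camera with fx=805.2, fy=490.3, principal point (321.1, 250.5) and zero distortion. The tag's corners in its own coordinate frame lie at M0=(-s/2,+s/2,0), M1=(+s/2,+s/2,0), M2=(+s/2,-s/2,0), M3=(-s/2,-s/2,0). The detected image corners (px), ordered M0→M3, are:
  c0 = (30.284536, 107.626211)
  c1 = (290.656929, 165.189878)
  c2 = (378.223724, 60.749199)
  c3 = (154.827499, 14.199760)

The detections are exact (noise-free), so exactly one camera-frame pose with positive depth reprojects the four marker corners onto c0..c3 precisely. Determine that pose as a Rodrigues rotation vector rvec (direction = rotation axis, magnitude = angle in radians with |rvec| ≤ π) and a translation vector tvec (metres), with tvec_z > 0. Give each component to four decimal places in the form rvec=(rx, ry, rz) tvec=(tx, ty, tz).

Intrinsics K: fx=805.2, fy=490.3, cx=321.1, cy=250.5
Marker side s = 0.158 m; corners in marker frame (Z=0):
  M0 = (-0.0790, +0.0790, 0)
  M1 = (+0.0790, +0.0790, 0)
  M2 = (+0.0790, -0.0790, 0)
  M3 = (-0.0790, -0.0790, 0)
Detected image corners:
  c0 = (30.284536, 107.626211) px
  c1 = (290.656929, 165.189878) px
  c2 = (378.223724, 60.749199) px
  c3 = (154.827499, 14.199760) px
Planar DLT: solve 8×8 A·h = b for H (H[2,2]=1):
  H  [+1487.40511 -894.13707 +216.32507]
  H  [+312.80272 +535.55101 +82.56142]
  H  [-0.15888 -1.03718 +1.00000]
B = K⁻¹H; ‖b₁‖=2.047645, ‖b₂‖=2.047645; λ = 2/(‖b₁‖+‖b₂‖) = 0.488366, sign → tz>0 ⇒ λ=+0.488366
r₁ = λ·B[:,0] = (+0.93308,+0.35121,-0.07759); r₂ = λ·B[:,1] = (-0.34032,+0.79223,-0.50652)
r₃ = r₁×r₂ = (-0.11643,+0.49903,+0.85873); SVD([r₁ r₂ r₃]) → R = UVᵀ:
  R  [+0.93308 -0.34032 -0.11643]
  R  [+0.35121 +0.79223 +0.49903]
  R  [-0.07759 -0.50652 +0.85873]
t = (-0.06355, -0.16728, +0.48837) m
tr R = 2.584031; θ = arccos((tr R − 1)/2) = 0.656693 rad = 37.626°
axis k = ((R−Rᵀ)₃₂, (R−Rᵀ)₁₃, (R−Rᵀ)₂₁) / (2 sinθ) = (-0.823544, -0.031805, +0.566360)
rvec = θ·k = (-0.540816, -0.020886, +0.371925)

rvec=(-0.5408, -0.0209, 0.3719) tvec=(-0.0635, -0.1673, 0.4884)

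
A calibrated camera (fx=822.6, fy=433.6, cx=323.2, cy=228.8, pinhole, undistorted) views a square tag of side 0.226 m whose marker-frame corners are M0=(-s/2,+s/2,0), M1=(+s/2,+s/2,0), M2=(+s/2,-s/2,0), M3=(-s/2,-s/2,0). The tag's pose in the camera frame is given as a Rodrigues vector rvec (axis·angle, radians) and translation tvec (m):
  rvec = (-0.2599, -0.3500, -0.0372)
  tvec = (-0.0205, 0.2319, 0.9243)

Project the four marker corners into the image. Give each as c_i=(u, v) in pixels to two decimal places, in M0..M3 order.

Intrinsics K: fx=822.6, fy=433.6, cx=323.2, cy=228.8
Marker side s = 0.226 m; corners in marker frame (Z=0):
  M0 = (-0.1130, +0.1130, 0)
  M1 = (+0.1130, +0.1130, 0)
  M2 = (+0.1130, -0.1130, 0)
  M3 = (-0.1130, -0.1130, 0)
rvec = (-0.2599, -0.3500, -0.0372), |rvec| = θ = 0.43753 rad = 25.069°
Rodrigues: sinθ=0.42370, 1−cosθ=0.09420; R = I + sinθ·[k]× + (1−cosθ)·[k]×²:
    [+0.93904 +0.08079 -0.33418]
    [+0.00874 +0.96608 +0.25809]
    [+0.34370 -0.24528 +0.90648]
t = (-0.0205, 0.2319, 0.9243) m
M0: Pc = R·M0+t = (-0.11748, +0.34008, +0.85775); u = 822.6·(-0.11748)/0.85775 + 323.2 = 210.5311, v = 433.6·(+0.34008)/0.85775 + 228.8 = 400.7141
M1: Pc = R·M1+t = (+0.09474, +0.34205, +0.93542); u = 822.6·(+0.09474)/0.93542 + 323.2 = 406.5137, v = 433.6·(+0.34205)/0.93542 + 228.8 = 387.3540
M2: Pc = R·M2+t = (+0.07648, +0.12372, +0.99085); u = 822.6·(+0.07648)/0.99085 + 323.2 = 386.6954, v = 433.6·(+0.12372)/0.99085 + 228.8 = 282.9402
M3: Pc = R·M3+t = (-0.13574, +0.12175, +0.91318); u = 822.6·(-0.13574)/0.91318 + 323.2 = 200.9239, v = 433.6·(+0.12175)/0.91318 + 228.8 = 286.6078

c0=(210.53, 400.71) c1=(406.51, 387.35) c2=(386.70, 282.94) c3=(200.92, 286.61)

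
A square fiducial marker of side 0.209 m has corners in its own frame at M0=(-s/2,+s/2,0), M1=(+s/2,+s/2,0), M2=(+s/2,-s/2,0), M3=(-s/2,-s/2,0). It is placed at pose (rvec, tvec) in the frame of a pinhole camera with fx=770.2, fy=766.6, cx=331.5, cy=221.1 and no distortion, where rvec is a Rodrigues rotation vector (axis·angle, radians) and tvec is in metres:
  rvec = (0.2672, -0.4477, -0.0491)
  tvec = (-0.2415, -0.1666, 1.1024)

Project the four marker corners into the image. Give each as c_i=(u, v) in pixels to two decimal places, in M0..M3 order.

Intrinsics K: fx=770.2, fy=766.6, cx=331.5, cy=221.1
Marker side s = 0.209 m; corners in marker frame (Z=0):
  M0 = (-0.1045, +0.1045, 0)
  M1 = (+0.1045, +0.1045, 0)
  M2 = (+0.1045, -0.1045, 0)
  M3 = (-0.1045, -0.1045, 0)
rvec = (0.2672, -0.4477, -0.0491), |rvec| = θ = 0.52368 rad = 30.005°
Rodrigues: sinθ=0.50007, 1−cosθ=0.13402; R = I + sinθ·[k]× + (1−cosθ)·[k]×²:
    [+0.90087 -0.01157 -0.43393]
    [-0.10534 +0.96393 -0.24441]
    [+0.42110 +0.26590 +0.86716]
t = (-0.2415, -0.1666, 1.1024) m
M0: Pc = R·M0+t = (-0.33685, -0.05486, +1.08618); u = 770.2·(-0.33685)/1.08618 + 331.5 = 92.6426, v = 766.6·(-0.05486)/1.08618 + 221.1 = 182.3807
M1: Pc = R·M1+t = (-0.14857, -0.07688, +1.17419); u = 770.2·(-0.14857)/1.17419 + 331.5 = 234.0482, v = 766.6·(-0.07688)/1.17419 + 221.1 = 170.9086
M2: Pc = R·M2+t = (-0.14615, -0.27834, +1.11862); u = 770.2·(-0.14615)/1.11862 + 331.5 = 230.8721, v = 766.6·(-0.27834)/1.11862 + 221.1 = 30.3514
M3: Pc = R·M3+t = (-0.33443, -0.25632, +1.03061); u = 770.2·(-0.33443)/1.03061 + 331.5 = 81.5704, v = 766.6·(-0.25632)/1.03061 + 221.1 = 30.4391

c0=(92.64, 182.38) c1=(234.05, 170.91) c2=(230.87, 30.35) c3=(81.57, 30.44)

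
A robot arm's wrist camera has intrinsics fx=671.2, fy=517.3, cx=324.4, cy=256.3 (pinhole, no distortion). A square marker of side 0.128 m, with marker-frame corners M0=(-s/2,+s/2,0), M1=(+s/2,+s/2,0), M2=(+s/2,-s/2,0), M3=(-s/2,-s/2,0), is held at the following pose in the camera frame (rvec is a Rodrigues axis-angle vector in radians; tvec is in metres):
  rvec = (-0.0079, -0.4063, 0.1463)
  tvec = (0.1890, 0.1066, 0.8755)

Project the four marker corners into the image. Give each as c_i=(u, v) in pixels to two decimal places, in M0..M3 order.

Intrinsics K: fx=671.2, fy=517.3, cx=324.4, cy=256.3
Marker side s = 0.128 m; corners in marker frame (Z=0):
  M0 = (-0.0640, +0.0640, 0)
  M1 = (+0.0640, +0.0640, 0)
  M2 = (+0.0640, -0.0640, 0)
  M3 = (-0.0640, -0.0640, 0)
rvec = (-0.0079, -0.4063, 0.1463), |rvec| = θ = 0.43191 rad = 24.747°
Rodrigues: sinθ=0.41861, 1−cosθ=0.09183; R = I + sinθ·[k]× + (1−cosθ)·[k]×²:
    [+0.90820 -0.14021 -0.39435]
    [+0.14337 +0.98943 -0.02161]
    [+0.39322 -0.03692 +0.91870]
t = (0.1890, 0.1066, 0.8755) m
M0: Pc = R·M0+t = (+0.12190, +0.16075, +0.84797); u = 671.2·(+0.12190)/0.84797 + 324.4 = 420.8895, v = 517.3·(+0.16075)/0.84797 + 256.3 = 354.3632
M1: Pc = R·M1+t = (+0.23815, +0.17910, +0.89830); u = 671.2·(+0.23815)/0.89830 + 324.4 = 502.3433, v = 517.3·(+0.17910)/0.89830 + 256.3 = 359.4369
M2: Pc = R·M2+t = (+0.25610, +0.05245, +0.90303); u = 671.2·(+0.25610)/0.90303 + 324.4 = 514.7519, v = 517.3·(+0.05245)/0.90303 + 256.3 = 286.3473
M3: Pc = R·M3+t = (+0.13985, +0.03410, +0.85270); u = 671.2·(+0.13985)/0.85270 + 324.4 = 434.4820, v = 517.3·(+0.03410)/0.85270 + 256.3 = 276.9875

c0=(420.89, 354.36) c1=(502.34, 359.44) c2=(514.75, 286.35) c3=(434.48, 276.99)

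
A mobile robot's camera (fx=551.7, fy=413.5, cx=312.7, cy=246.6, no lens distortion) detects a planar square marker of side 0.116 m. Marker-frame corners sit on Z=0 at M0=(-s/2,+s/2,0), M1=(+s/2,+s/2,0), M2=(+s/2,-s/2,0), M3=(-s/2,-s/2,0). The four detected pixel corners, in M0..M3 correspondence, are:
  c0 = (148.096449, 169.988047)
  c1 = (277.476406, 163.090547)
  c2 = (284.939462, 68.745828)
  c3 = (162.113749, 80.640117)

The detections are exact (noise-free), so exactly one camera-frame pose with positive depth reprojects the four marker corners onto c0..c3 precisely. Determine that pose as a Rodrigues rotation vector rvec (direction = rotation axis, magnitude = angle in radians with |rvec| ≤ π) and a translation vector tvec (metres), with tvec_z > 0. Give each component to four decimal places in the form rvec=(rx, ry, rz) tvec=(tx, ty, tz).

Intrinsics K: fx=551.7, fy=413.5, cx=312.7, cy=246.6
Marker side s = 0.116 m; corners in marker frame (Z=0):
  M0 = (-0.0580, +0.0580, 0)
  M1 = (+0.0580, +0.0580, 0)
  M2 = (+0.0580, -0.0580, 0)
  M3 = (-0.0580, -0.0580, 0)
Detected image corners:
  c0 = (148.096449, 169.988047) px
  c1 = (277.476406, 163.090547) px
  c2 = (284.939462, 68.745828) px
  c3 = (162.113749, 80.640117) px
Planar DLT: solve 8×8 A·h = b for H (H[2,2]=1):
  H  [+972.98489 -200.83668 +216.41056]
  H  [-144.25731 +731.75084 +119.44639]
  H  [-0.51936 -0.49230 +1.00000]
B = K⁻¹H; ‖b₁‖=2.122866, ‖b₂‖=2.122866; λ = 2/(‖b₁‖+‖b₂‖) = 0.471061, sign → tz>0 ⇒ λ=+0.471061
r₁ = λ·B[:,0] = (+0.96944,-0.01844,-0.24465); r₂ = λ·B[:,1] = (-0.04004,+0.97191,-0.23190)
r₃ = r₁×r₂ = (+0.24205,+0.23461,+0.94147); SVD([r₁ r₂ r₃]) → R = UVᵀ:
  R  [+0.96944 -0.04004 +0.24205]
  R  [-0.01844 +0.97191 +0.23461]
  R  [-0.24465 -0.23190 +0.94147]
t = (-0.08222, -0.14485, +0.47106) m
tr R = 2.882821; θ = arccos((tr R − 1)/2) = 0.344007 rad = 19.710°
axis k = ((R−Rᵀ)₃₂, (R−Rᵀ)₁₃, (R−Rᵀ)₂₁) / (2 sinθ) = (-0.691618, +0.721553, +0.032030)
rvec = θ·k = (-0.237921, +0.248220, +0.011019)

rvec=(-0.2379, 0.2482, 0.0110) tvec=(-0.0822, -0.1449, 0.4711)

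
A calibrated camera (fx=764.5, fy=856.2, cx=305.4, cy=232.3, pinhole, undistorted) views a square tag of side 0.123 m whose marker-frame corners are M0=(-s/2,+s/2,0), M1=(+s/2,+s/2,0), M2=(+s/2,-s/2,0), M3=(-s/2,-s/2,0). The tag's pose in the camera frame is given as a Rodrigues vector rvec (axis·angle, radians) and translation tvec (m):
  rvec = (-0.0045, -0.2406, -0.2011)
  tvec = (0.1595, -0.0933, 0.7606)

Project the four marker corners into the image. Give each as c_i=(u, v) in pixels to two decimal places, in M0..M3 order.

c0=(421.22, 208.35) c1=(532.08, 182.49) c2=(508.68, 49.00) c3=(396.55, 69.72)

Intrinsics K: fx=764.5, fy=856.2, cx=305.4, cy=232.3
Marker side s = 0.123 m; corners in marker frame (Z=0):
  M0 = (-0.0615, +0.0615, 0)
  M1 = (+0.0615, +0.0615, 0)
  M2 = (+0.0615, -0.0615, 0)
  M3 = (-0.0615, -0.0615, 0)
rvec = (-0.0045, -0.2406, -0.2011), |rvec| = θ = 0.31361 rad = 17.968°
Rodrigues: sinθ=0.30849, 1−cosθ=0.04877; R = I + sinθ·[k]× + (1−cosθ)·[k]×²:
    [+0.95124 +0.19836 -0.23623]
    [-0.19728 +0.97993 +0.02842]
    [+0.23712 +0.01957 +0.97128]
t = (0.1595, -0.0933, 0.7606) m
M0: Pc = R·M0+t = (+0.11320, -0.02090, +0.74722); u = 764.5·(+0.11320)/0.74722 + 305.4 = 421.2156, v = 856.2·(-0.02090)/0.74722 + 232.3 = 208.3505
M1: Pc = R·M1+t = (+0.23020, -0.04517, +0.77639); u = 764.5·(+0.23020)/0.77639 + 305.4 = 532.0756, v = 856.2·(-0.04517)/0.77639 + 232.3 = 182.4899
M2: Pc = R·M2+t = (+0.20580, -0.16570, +0.77398); u = 764.5·(+0.20580)/0.77398 + 305.4 = 508.6815, v = 856.2·(-0.16570)/0.77398 + 232.3 = 48.9988
M3: Pc = R·M3+t = (+0.08880, -0.14143, +0.74481); u = 764.5·(+0.08880)/0.74481 + 305.4 = 396.5471, v = 856.2·(-0.14143)/0.74481 + 232.3 = 69.7157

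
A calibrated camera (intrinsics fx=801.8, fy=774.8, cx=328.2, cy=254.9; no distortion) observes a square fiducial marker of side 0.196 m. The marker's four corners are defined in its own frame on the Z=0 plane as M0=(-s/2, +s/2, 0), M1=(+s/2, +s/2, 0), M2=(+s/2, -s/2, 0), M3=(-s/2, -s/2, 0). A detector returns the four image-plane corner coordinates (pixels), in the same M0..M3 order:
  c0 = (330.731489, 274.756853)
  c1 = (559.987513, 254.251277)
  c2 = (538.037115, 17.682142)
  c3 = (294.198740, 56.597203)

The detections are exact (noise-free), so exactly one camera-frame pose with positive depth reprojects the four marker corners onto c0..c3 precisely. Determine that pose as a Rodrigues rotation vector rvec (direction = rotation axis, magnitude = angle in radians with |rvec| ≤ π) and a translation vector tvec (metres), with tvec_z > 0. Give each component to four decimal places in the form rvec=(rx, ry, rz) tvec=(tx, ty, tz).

rvec=(0.2590, 0.2315, -0.1282) tvec=(0.0817, -0.0851, 0.6627)

Intrinsics K: fx=801.8, fy=774.8, cx=328.2, cy=254.9
Marker side s = 0.196 m; corners in marker frame (Z=0):
  M0 = (-0.0980, +0.0980, 0)
  M1 = (+0.0980, +0.0980, 0)
  M2 = (+0.0980, -0.0980, 0)
  M3 = (-0.0980, -0.0980, 0)
Detected image corners:
  c0 = (330.731489, 274.756853) px
  c1 = (559.987513, 254.251277) px
  c2 = (538.037115, 17.682142) px
  c3 = (294.198740, 56.597203) px
Planar DLT: solve 8×8 A·h = b for H (H[2,2]=1):
  H  [+1047.87094 +305.49744 +427.01089]
  H  [-205.14242 +1212.60018 +155.36309]
  H  [-0.36609 +0.35978 +1.00000]
B = K⁻¹H; ‖b₁‖=1.508966, ‖b₂‖=1.508966; λ = 2/(‖b₁‖+‖b₂‖) = 0.662705, sign → tz>0 ⇒ λ=+0.662705
r₁ = λ·B[:,0] = (+0.96540,-0.09565,-0.24261); r₂ = λ·B[:,1] = (+0.15490,+0.95873,+0.23843)
r₃ = r₁×r₂ = (+0.20979,-0.26776,+0.94037); SVD([r₁ r₂ r₃]) → R = UVᵀ:
  R  [+0.96540 +0.15490 +0.20979]
  R  [-0.09565 +0.95873 -0.26776]
  R  [-0.24261 +0.23843 +0.94037]
t = (+0.08167, -0.08514, +0.66271) m
tr R = 2.864491; θ = arccos((tr R − 1)/2) = 0.370226 rad = 21.212°
axis k = ((R−Rᵀ)₃₂, (R−Rᵀ)₁₃, (R−Rᵀ)₂₁) / (2 sinθ) = (+0.699489, +0.625171, -0.346232)
rvec = θ·k = (+0.258969, +0.231455, -0.128184)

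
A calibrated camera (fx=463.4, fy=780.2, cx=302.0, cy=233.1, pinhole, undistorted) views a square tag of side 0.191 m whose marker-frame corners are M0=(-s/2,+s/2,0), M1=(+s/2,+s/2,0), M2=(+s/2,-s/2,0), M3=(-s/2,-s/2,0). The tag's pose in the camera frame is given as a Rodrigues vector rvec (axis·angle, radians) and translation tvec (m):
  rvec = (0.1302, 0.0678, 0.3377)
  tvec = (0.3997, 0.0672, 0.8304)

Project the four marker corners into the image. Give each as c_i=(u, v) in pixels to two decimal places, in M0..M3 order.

c0=(454.31, 347.73) c1=(555.12, 408.27) c2=(598.83, 242.53) c3=(494.32, 181.75)

Intrinsics K: fx=463.4, fy=780.2, cx=302.0, cy=233.1
Marker side s = 0.191 m; corners in marker frame (Z=0):
  M0 = (-0.0955, +0.0955, 0)
  M1 = (+0.0955, +0.0955, 0)
  M2 = (+0.0955, -0.0955, 0)
  M3 = (-0.0955, -0.0955, 0)
rvec = (0.1302, 0.0678, 0.3377), |rvec| = θ = 0.36823 rad = 21.098°
Rodrigues: sinθ=0.35996, 1−cosθ=0.06703; R = I + sinθ·[k]× + (1−cosθ)·[k]×²:
    [+0.94135 -0.32576 +0.08802]
    [+0.33448 +0.93524 -0.11596]
    [-0.04454 +0.13860 +0.98935]
t = (0.3997, 0.0672, 0.8304) m
M0: Pc = R·M0+t = (+0.27869, +0.12457, +0.84789); u = 463.4·(+0.27869)/0.84789 + 302.0 = 454.3142, v = 780.2·(+0.12457)/0.84789 + 233.1 = 347.7272
M1: Pc = R·M1+t = (+0.45849, +0.18846, +0.83938); u = 463.4·(+0.45849)/0.83938 + 302.0 = 555.1193, v = 780.2·(+0.18846)/0.83938 + 233.1 = 408.2710
M2: Pc = R·M2+t = (+0.52071, +0.00983, +0.81291); u = 463.4·(+0.52071)/0.81291 + 302.0 = 598.8302, v = 780.2·(+0.00983)/0.81291 + 233.1 = 242.5324
M3: Pc = R·M3+t = (+0.34091, -0.05406, +0.82142); u = 463.4·(+0.34091)/0.82142 + 302.0 = 494.3238, v = 780.2·(-0.05406)/0.82142 + 233.1 = 181.7539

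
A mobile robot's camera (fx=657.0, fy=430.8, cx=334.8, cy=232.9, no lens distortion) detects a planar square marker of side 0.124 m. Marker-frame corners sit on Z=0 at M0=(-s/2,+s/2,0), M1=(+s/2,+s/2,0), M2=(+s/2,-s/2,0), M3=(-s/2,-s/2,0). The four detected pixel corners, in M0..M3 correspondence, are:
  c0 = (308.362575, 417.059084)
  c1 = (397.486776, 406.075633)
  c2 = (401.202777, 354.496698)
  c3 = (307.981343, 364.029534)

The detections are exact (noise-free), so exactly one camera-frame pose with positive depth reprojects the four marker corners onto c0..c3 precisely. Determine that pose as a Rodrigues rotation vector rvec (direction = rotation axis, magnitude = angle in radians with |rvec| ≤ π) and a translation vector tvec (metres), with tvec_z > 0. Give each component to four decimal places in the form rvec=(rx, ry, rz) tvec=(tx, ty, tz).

Intrinsics K: fx=657.0, fy=430.8, cx=334.8, cy=232.9
Marker side s = 0.124 m; corners in marker frame (Z=0):
  M0 = (-0.0620, +0.0620, 0)
  M1 = (+0.0620, +0.0620, 0)
  M2 = (+0.0620, -0.0620, 0)
  M3 = (-0.0620, -0.0620, 0)
Detected image corners:
  c0 = (308.362575, 417.059084) px
  c1 = (397.486776, 406.075633) px
  c2 = (401.202777, 354.496698) px
  c3 = (307.981343, 364.029534) px
Planar DLT: solve 8×8 A·h = b for H (H[2,2]=1):
  H  [+839.53022 +116.37066 +354.57540]
  H  [+31.14613 +563.46554 +385.91757]
  H  [+0.29580 +0.36782 +1.00000]
B = K⁻¹H; ‖b₁‖=1.168546, ‖b₂‖=1.168546; λ = 2/(‖b₁‖+‖b₂‖) = 0.855764, sign → tz>0 ⇒ λ=+0.855764
r₁ = λ·B[:,0] = (+0.96452,-0.07498,+0.25314); r₂ = λ·B[:,1] = (-0.00883,+0.94913,+0.31477)
r₃ = r₁×r₂ = (-0.26386,-0.30584,+0.91479); SVD([r₁ r₂ r₃]) → R = UVᵀ:
  R  [+0.96452 -0.00883 -0.26386]
  R  [-0.07498 +0.94913 -0.30584]
  R  [+0.25314 +0.31477 +0.91479]
t = (+0.02576, +0.30396, +0.85576) m
tr R = 2.828438; θ = arccos((tr R − 1)/2) = 0.417220 rad = 23.905°
axis k = ((R−Rᵀ)₃₂, (R−Rᵀ)₁₃, (R−Rᵀ)₂₁) / (2 sinθ) = (+0.765763, -0.637921, -0.081628)
rvec = θ·k = (+0.319491, -0.266153, -0.034057)

rvec=(0.3195, -0.2662, -0.0341) tvec=(0.0258, 0.3040, 0.8558)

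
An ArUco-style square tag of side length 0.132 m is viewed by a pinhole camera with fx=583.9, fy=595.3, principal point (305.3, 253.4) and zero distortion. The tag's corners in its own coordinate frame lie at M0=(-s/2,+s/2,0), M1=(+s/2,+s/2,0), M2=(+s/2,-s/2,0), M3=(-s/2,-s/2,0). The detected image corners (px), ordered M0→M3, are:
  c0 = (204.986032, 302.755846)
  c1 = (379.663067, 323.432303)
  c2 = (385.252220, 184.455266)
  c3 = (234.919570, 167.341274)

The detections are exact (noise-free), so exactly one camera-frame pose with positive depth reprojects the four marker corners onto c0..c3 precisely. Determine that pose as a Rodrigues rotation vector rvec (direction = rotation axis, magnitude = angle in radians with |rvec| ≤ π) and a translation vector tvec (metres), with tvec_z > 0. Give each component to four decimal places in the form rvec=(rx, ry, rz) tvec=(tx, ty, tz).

rvec=(-0.5707, -0.0141, 0.1159) tvec=(-0.0030, -0.0112, 0.4738)

Intrinsics K: fx=583.9, fy=595.3, cx=305.3, cy=253.4
Marker side s = 0.132 m; corners in marker frame (Z=0):
  M0 = (-0.0660, +0.0660, 0)
  M1 = (+0.0660, +0.0660, 0)
  M2 = (+0.0660, -0.0660, 0)
  M3 = (-0.0660, -0.0660, 0)
Detected image corners:
  c0 = (204.986032, 302.755846) px
  c1 = (379.663067, 323.432303) px
  c2 = (385.252220, 184.455266) px
  c3 = (234.919570, 167.341274) px
Planar DLT: solve 8×8 A·h = b for H (H[2,2]=1):
  H  [+1212.17237 -477.94713 +301.65947]
  H  [+132.39734 +760.78351 +239.31342]
  H  [-0.03981 -1.13925 +1.00000]
B = K⁻¹H; ‖b₁‖=2.110801, ‖b₂‖=2.110801; λ = 2/(‖b₁‖+‖b₂‖) = 0.473754, sign → tz>0 ⇒ λ=+0.473754
r₁ = λ·B[:,0] = (+0.99337,+0.11339,-0.01886); r₂ = λ·B[:,1] = (-0.10558,+0.83519,-0.53973)
r₃ = r₁×r₂ = (-0.04545,+0.53814,+0.84163); SVD([r₁ r₂ r₃]) → R = UVᵀ:
  R  [+0.99337 -0.10558 -0.04545]
  R  [+0.11339 +0.83519 +0.53814]
  R  [-0.01886 -0.53973 +0.84163]
t = (-0.00295, -0.01121, +0.47375) m
tr R = 2.670194; θ = arccos((tr R − 1)/2) = 0.582487 rad = 33.374°
axis k = ((R−Rᵀ)₃₂, (R−Rᵀ)₁₃, (R−Rᵀ)₂₁) / (2 sinθ) = (-0.979695, -0.024167, +0.199034)
rvec = θ·k = (-0.570660, -0.014077, +0.115935)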